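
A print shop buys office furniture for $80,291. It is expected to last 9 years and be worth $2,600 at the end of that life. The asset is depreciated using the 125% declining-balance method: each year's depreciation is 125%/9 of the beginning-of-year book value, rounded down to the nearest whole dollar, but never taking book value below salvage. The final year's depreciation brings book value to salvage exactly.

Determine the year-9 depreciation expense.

Depreciable base = $80,291 − $2,600 = $77,691.
Year 1: ⌊$80,291 × 125%/9⌋ = $11,151. Book value $69,140.
Year 2: ⌊$69,140 × 125%/9⌋ = $9,602. Book value $59,538.
Year 3: ⌊$59,538 × 125%/9⌋ = $8,269. Book value $51,269.
Year 4: ⌊$51,269 × 125%/9⌋ = $7,120. Book value $44,149.
Year 5: ⌊$44,149 × 125%/9⌋ = $6,131. Book value $38,018.
Year 6: ⌊$38,018 × 125%/9⌋ = $5,280. Book value $32,738.
Year 7: ⌊$32,738 × 125%/9⌋ = $4,546. Book value $28,192.
Year 8: ⌊$28,192 × 125%/9⌋ = $3,915. Book value $24,277.
Year 9 (final): $24,277 − $2,600 = $21,677. Book value $2,600.

$21,677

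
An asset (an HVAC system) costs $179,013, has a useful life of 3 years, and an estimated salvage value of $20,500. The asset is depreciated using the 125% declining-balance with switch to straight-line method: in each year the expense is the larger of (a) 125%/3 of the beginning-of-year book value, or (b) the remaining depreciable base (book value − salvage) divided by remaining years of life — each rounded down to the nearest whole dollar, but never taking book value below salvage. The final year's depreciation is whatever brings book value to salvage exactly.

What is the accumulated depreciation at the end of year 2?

Depreciable base = $179,013 − $20,500 = $158,513.
Year 1: DB = ⌊$179,013 × 125%/3⌋ = $74,588; SL = ⌊$158,513/3⌋ = $52,837 → take DB $74,588. Book value $104,425.
Year 2: DB = ⌊$104,425 × 125%/3⌋ = $43,510; SL = ⌊$83,925/2⌋ = $41,962 → take DB $43,510. Book value $60,915.
Accumulated through year 2 = $179,013 − $60,915 = $118,098.

$118,098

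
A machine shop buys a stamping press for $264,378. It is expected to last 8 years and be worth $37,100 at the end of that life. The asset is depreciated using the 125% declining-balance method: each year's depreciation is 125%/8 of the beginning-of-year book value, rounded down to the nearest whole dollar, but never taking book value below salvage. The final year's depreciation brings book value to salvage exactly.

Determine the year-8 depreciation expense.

Depreciable base = $264,378 − $37,100 = $227,278.
Year 1: ⌊$264,378 × 125%/8⌋ = $41,309. Book value $223,069.
Year 2: ⌊$223,069 × 125%/8⌋ = $34,854. Book value $188,215.
Year 3: ⌊$188,215 × 125%/8⌋ = $29,408. Book value $158,807.
Year 4: ⌊$158,807 × 125%/8⌋ = $24,813. Book value $133,994.
Year 5: ⌊$133,994 × 125%/8⌋ = $20,936. Book value $113,058.
Year 6: ⌊$113,058 × 125%/8⌋ = $17,665. Book value $95,393.
Year 7: ⌊$95,393 × 125%/8⌋ = $14,905. Book value $80,488.
Year 8 (final): $80,488 − $37,100 = $43,388. Book value $37,100.

$43,388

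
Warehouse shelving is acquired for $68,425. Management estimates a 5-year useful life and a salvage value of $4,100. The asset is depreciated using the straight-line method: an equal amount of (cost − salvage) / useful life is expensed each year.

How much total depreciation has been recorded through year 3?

$38,595

Depreciable base = $68,425 − $4,100 = $64,325.
Annual expense = $64,325 / 5 = $12,865.
End of year 1: book value $55,560.
End of year 2: book value $42,695.
End of year 3: book value $29,830.
Accumulated through year 3 = $68,425 − $29,830 = $38,595.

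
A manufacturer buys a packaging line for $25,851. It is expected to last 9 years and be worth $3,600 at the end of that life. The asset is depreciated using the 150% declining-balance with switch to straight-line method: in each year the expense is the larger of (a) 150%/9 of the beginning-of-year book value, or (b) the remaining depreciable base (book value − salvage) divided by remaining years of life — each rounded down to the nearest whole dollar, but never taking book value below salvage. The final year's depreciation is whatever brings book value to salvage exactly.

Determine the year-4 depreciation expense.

$2,493

Depreciable base = $25,851 − $3,600 = $22,251.
Year 1: DB = ⌊$25,851 × 150%/9⌋ = $4,308; SL = ⌊$22,251/9⌋ = $2,472 → take DB $4,308. Book value $21,543.
Year 2: DB = ⌊$21,543 × 150%/9⌋ = $3,590; SL = ⌊$17,943/8⌋ = $2,242 → take DB $3,590. Book value $17,953.
Year 3: DB = ⌊$17,953 × 150%/9⌋ = $2,992; SL = ⌊$14,353/7⌋ = $2,050 → take DB $2,992. Book value $14,961.
Year 4: DB = ⌊$14,961 × 150%/9⌋ = $2,493; SL = ⌊$11,361/6⌋ = $1,893 → take DB $2,493. Book value $12,468.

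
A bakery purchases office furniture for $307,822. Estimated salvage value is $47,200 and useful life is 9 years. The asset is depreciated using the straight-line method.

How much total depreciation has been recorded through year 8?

Depreciable base = $307,822 − $47,200 = $260,622.
Annual expense = $260,622 / 9 = $28,958.
End of year 1: book value $278,864.
End of year 2: book value $249,906.
End of year 3: book value $220,948.
End of year 4: book value $191,990.
End of year 5: book value $163,032.
End of year 6: book value $134,074.
End of year 7: book value $105,116.
End of year 8: book value $76,158.
Accumulated through year 8 = $307,822 − $76,158 = $231,664.

$231,664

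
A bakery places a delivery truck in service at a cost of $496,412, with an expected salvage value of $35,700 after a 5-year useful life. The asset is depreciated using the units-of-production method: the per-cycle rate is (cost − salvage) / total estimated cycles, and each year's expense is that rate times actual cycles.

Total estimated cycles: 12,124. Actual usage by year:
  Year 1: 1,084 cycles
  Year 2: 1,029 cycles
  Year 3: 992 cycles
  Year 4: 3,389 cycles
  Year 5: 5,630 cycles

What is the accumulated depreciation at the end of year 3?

Depreciable base = $496,412 − $35,700 = $460,712.
Rate = $460,712 / 12,124 cycles = $38 per cycle.
Year 1: 1,084 × $38 = $41,192. Book value $455,220.
Year 2: 1,029 × $38 = $39,102. Book value $416,118.
Year 3: 992 × $38 = $37,696. Book value $378,422.
Accumulated through year 3 = $496,412 − $378,422 = $117,990.

$117,990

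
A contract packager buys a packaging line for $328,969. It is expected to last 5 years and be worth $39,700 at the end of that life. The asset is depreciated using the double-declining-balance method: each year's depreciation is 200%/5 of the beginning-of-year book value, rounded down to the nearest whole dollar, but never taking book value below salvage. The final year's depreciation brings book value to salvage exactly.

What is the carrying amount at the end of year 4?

Depreciable base = $328,969 − $39,700 = $289,269.
Year 1: ⌊$328,969 × 200%/5⌋ = $131,587. Book value $197,382.
Year 2: ⌊$197,382 × 200%/5⌋ = $78,952. Book value $118,430.
Year 3: ⌊$118,430 × 200%/5⌋ = $47,372. Book value $71,058.
Year 4: ⌊$71,058 × 200%/5⌋ = $28,423. Book value $42,635.

$42,635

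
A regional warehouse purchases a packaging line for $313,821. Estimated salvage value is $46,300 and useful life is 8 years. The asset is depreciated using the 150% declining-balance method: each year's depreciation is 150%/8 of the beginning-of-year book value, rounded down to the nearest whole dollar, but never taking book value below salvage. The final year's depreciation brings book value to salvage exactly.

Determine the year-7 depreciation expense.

$16,929

Depreciable base = $313,821 − $46,300 = $267,521.
Year 1: ⌊$313,821 × 150%/8⌋ = $58,841. Book value $254,980.
Year 2: ⌊$254,980 × 150%/8⌋ = $47,808. Book value $207,172.
Year 3: ⌊$207,172 × 150%/8⌋ = $38,844. Book value $168,328.
Year 4: ⌊$168,328 × 150%/8⌋ = $31,561. Book value $136,767.
Year 5: ⌊$136,767 × 150%/8⌋ = $25,643. Book value $111,124.
Year 6: ⌊$111,124 × 150%/8⌋ = $20,835. Book value $90,289.
Year 7: ⌊$90,289 × 150%/8⌋ = $16,929. Book value $73,360.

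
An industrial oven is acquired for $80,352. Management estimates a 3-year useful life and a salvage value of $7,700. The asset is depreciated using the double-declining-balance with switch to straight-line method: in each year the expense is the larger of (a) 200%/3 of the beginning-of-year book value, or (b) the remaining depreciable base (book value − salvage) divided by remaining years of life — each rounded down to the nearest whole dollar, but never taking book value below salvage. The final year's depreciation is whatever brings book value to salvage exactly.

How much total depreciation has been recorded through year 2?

Depreciable base = $80,352 − $7,700 = $72,652.
Year 1: DB = ⌊$80,352 × 200%/3⌋ = $53,568; SL = ⌊$72,652/3⌋ = $24,217 → take DB $53,568. Book value $26,784.
Year 2: DB = ⌊$26,784 × 200%/3⌋ = $17,856; SL = ⌊$19,084/2⌋ = $9,542 → take DB $17,856. Book value $8,928.
Accumulated through year 2 = $80,352 − $8,928 = $71,424.

$71,424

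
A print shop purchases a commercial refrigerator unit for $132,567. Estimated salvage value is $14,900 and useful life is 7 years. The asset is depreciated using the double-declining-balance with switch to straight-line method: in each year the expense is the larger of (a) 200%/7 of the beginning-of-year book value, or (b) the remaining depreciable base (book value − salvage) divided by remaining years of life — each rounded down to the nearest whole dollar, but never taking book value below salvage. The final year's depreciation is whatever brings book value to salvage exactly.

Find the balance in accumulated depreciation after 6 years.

$114,959

Depreciable base = $132,567 − $14,900 = $117,667.
Year 1: DB = ⌊$132,567 × 200%/7⌋ = $37,876; SL = ⌊$117,667/7⌋ = $16,809 → take DB $37,876. Book value $94,691.
Year 2: DB = ⌊$94,691 × 200%/7⌋ = $27,054; SL = ⌊$79,791/6⌋ = $13,298 → take DB $27,054. Book value $67,637.
Year 3: DB = ⌊$67,637 × 200%/7⌋ = $19,324; SL = ⌊$52,737/5⌋ = $10,547 → take DB $19,324. Book value $48,313.
Year 4: DB = ⌊$48,313 × 200%/7⌋ = $13,803; SL = ⌊$33,413/4⌋ = $8,353 → take DB $13,803. Book value $34,510.
Year 5: DB = ⌊$34,510 × 200%/7⌋ = $9,860; SL = ⌊$19,610/3⌋ = $6,536 → take DB $9,860. Book value $24,650.
Year 6: DB = ⌊$24,650 × 200%/7⌋ = $7,042; SL = ⌊$9,750/2⌋ = $4,875 → take DB $7,042. Book value $17,608.
Accumulated through year 6 = $132,567 − $17,608 = $114,959.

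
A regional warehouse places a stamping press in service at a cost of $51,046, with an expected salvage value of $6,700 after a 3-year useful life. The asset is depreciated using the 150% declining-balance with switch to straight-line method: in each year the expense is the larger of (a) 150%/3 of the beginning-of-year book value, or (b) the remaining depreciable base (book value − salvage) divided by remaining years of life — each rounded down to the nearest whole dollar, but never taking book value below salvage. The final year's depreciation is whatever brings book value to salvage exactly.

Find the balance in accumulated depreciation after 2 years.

Depreciable base = $51,046 − $6,700 = $44,346.
Year 1: DB = ⌊$51,046 × 150%/3⌋ = $25,523; SL = ⌊$44,346/3⌋ = $14,782 → take DB $25,523. Book value $25,523.
Year 2: DB = ⌊$25,523 × 150%/3⌋ = $12,761; SL = ⌊$18,823/2⌋ = $9,411 → take DB $12,761. Book value $12,762.
Accumulated through year 2 = $51,046 − $12,762 = $38,284.

$38,284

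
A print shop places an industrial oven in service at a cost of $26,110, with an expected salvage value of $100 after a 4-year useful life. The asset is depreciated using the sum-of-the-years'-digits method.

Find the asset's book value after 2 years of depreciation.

$7,903

Depreciable base = $26,110 − $100 = $26,010.
Sum of the years' digits = 4+3+2+1 = 10.
Year 1: $26,010 × 4/10 = $10,404. Book value $15,706.
Year 2: $26,010 × 3/10 = $7,803. Book value $7,903.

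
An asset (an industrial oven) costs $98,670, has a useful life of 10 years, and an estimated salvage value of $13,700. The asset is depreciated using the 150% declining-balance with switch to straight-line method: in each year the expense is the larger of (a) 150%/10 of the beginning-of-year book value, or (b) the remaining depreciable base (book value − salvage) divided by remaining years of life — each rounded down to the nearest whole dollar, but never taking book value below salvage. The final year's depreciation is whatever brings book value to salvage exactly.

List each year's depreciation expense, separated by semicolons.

Depreciable base = $98,670 − $13,700 = $84,970.
Year 1: DB = ⌊$98,670 × 150%/10⌋ = $14,800; SL = ⌊$84,970/10⌋ = $8,497 → take DB $14,800. Book value $83,870.
Year 2: DB = ⌊$83,870 × 150%/10⌋ = $12,580; SL = ⌊$70,170/9⌋ = $7,796 → take DB $12,580. Book value $71,290.
Year 3: DB = ⌊$71,290 × 150%/10⌋ = $10,693; SL = ⌊$57,590/8⌋ = $7,198 → take DB $10,693. Book value $60,597.
Year 4: DB = ⌊$60,597 × 150%/10⌋ = $9,089; SL = ⌊$46,897/7⌋ = $6,699 → take DB $9,089. Book value $51,508.
Year 5: DB = ⌊$51,508 × 150%/10⌋ = $7,726; SL = ⌊$37,808/6⌋ = $6,301 → take DB $7,726. Book value $43,782.
Year 6: DB = ⌊$43,782 × 150%/10⌋ = $6,567; SL = ⌊$30,082/5⌋ = $6,016 → take DB $6,567. Book value $37,215.
Year 7: DB = ⌊$37,215 × 150%/10⌋ = $5,582; SL = ⌊$23,515/4⌋ = $5,878 → take SL $5,878. Book value $31,337.
Year 8: DB = ⌊$31,337 × 150%/10⌋ = $4,700; SL = ⌊$17,637/3⌋ = $5,879 → take SL $5,879. Book value $25,458.
Year 9: DB = ⌊$25,458 × 150%/10⌋ = $3,818; SL = ⌊$11,758/2⌋ = $5,879 → take SL $5,879. Book value $19,579.
Year 10 (final): $19,579 − $13,700 = $5,879. Book value $13,700.

$14,800; $12,580; $10,693; $9,089; $7,726; $6,567; $5,878; $5,879; $5,879; $5,879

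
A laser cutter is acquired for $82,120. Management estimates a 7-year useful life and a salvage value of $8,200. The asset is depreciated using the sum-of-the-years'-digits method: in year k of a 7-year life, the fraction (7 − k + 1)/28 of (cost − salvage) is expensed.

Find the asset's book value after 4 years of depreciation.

Depreciable base = $82,120 − $8,200 = $73,920.
Sum of the years' digits = 7+6+5+4+3+2+1 = 28.
Year 1: $73,920 × 7/28 = $18,480. Book value $63,640.
Year 2: $73,920 × 6/28 = $15,840. Book value $47,800.
Year 3: $73,920 × 5/28 = $13,200. Book value $34,600.
Year 4: $73,920 × 4/28 = $10,560. Book value $24,040.

$24,040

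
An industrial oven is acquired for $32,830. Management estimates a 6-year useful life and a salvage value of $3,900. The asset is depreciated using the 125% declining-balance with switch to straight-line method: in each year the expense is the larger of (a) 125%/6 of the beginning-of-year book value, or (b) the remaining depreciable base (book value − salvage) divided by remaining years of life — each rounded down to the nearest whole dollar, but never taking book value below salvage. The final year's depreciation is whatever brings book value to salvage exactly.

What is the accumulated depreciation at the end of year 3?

Depreciable base = $32,830 − $3,900 = $28,930.
Year 1: DB = ⌊$32,830 × 125%/6⌋ = $6,839; SL = ⌊$28,930/6⌋ = $4,821 → take DB $6,839. Book value $25,991.
Year 2: DB = ⌊$25,991 × 125%/6⌋ = $5,414; SL = ⌊$22,091/5⌋ = $4,418 → take DB $5,414. Book value $20,577.
Year 3: DB = ⌊$20,577 × 125%/6⌋ = $4,286; SL = ⌊$16,677/4⌋ = $4,169 → take DB $4,286. Book value $16,291.
Accumulated through year 3 = $32,830 − $16,291 = $16,539.

$16,539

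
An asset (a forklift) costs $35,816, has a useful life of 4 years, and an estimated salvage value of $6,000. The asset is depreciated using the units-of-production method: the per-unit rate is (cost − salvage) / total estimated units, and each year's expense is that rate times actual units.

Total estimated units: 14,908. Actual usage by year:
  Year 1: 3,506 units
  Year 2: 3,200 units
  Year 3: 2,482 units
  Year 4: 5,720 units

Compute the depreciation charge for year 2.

Depreciable base = $35,816 − $6,000 = $29,816.
Rate = $29,816 / 14,908 units = $2 per unit.
Year 1: 3,506 × $2 = $7,012. Book value $28,804.
Year 2: 3,200 × $2 = $6,400. Book value $22,404.

$6,400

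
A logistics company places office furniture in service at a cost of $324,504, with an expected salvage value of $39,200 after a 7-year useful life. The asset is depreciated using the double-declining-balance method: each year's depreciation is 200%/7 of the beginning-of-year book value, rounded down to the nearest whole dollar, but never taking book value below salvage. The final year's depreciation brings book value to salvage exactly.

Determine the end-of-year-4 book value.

Depreciable base = $324,504 − $39,200 = $285,304.
Year 1: ⌊$324,504 × 200%/7⌋ = $92,715. Book value $231,789.
Year 2: ⌊$231,789 × 200%/7⌋ = $66,225. Book value $165,564.
Year 3: ⌊$165,564 × 200%/7⌋ = $47,304. Book value $118,260.
Year 4: ⌊$118,260 × 200%/7⌋ = $33,788. Book value $84,472.

$84,472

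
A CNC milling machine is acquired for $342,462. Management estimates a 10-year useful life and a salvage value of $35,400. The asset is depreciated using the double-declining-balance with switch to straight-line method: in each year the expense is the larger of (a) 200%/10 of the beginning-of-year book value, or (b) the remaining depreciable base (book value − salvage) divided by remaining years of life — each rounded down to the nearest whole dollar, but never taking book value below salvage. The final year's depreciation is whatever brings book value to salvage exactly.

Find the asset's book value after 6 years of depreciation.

$89,776

Depreciable base = $342,462 − $35,400 = $307,062.
Year 1: DB = ⌊$342,462 × 200%/10⌋ = $68,492; SL = ⌊$307,062/10⌋ = $30,706 → take DB $68,492. Book value $273,970.
Year 2: DB = ⌊$273,970 × 200%/10⌋ = $54,794; SL = ⌊$238,570/9⌋ = $26,507 → take DB $54,794. Book value $219,176.
Year 3: DB = ⌊$219,176 × 200%/10⌋ = $43,835; SL = ⌊$183,776/8⌋ = $22,972 → take DB $43,835. Book value $175,341.
Year 4: DB = ⌊$175,341 × 200%/10⌋ = $35,068; SL = ⌊$139,941/7⌋ = $19,991 → take DB $35,068. Book value $140,273.
Year 5: DB = ⌊$140,273 × 200%/10⌋ = $28,054; SL = ⌊$104,873/6⌋ = $17,478 → take DB $28,054. Book value $112,219.
Year 6: DB = ⌊$112,219 × 200%/10⌋ = $22,443; SL = ⌊$76,819/5⌋ = $15,363 → take DB $22,443. Book value $89,776.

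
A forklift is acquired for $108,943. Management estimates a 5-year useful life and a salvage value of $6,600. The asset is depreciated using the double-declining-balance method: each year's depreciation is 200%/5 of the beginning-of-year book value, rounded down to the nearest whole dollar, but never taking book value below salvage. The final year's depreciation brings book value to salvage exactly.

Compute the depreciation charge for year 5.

Depreciable base = $108,943 − $6,600 = $102,343.
Year 1: ⌊$108,943 × 200%/5⌋ = $43,577. Book value $65,366.
Year 2: ⌊$65,366 × 200%/5⌋ = $26,146. Book value $39,220.
Year 3: ⌊$39,220 × 200%/5⌋ = $15,688. Book value $23,532.
Year 4: ⌊$23,532 × 200%/5⌋ = $9,412. Book value $14,120.
Year 5 (final): $14,120 − $6,600 = $7,520. Book value $6,600.

$7,520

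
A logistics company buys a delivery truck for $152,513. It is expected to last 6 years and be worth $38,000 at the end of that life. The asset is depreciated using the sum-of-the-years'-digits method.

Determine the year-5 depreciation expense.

Depreciable base = $152,513 − $38,000 = $114,513.
Sum of the years' digits = 6+5+4+3+2+1 = 21.
Year 1: $114,513 × 6/21 = $32,718. Book value $119,795.
Year 2: $114,513 × 5/21 = $27,265. Book value $92,530.
Year 3: $114,513 × 4/21 = $21,812. Book value $70,718.
Year 4: $114,513 × 3/21 = $16,359. Book value $54,359.
Year 5: $114,513 × 2/21 = $10,906. Book value $43,453.

$10,906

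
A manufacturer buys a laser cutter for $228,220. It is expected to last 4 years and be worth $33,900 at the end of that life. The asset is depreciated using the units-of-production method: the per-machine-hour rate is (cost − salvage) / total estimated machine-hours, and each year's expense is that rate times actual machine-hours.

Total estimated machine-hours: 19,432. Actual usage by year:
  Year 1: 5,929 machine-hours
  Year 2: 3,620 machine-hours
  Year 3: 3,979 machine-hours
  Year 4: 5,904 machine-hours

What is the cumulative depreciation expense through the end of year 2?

$95,490

Depreciable base = $228,220 − $33,900 = $194,320.
Rate = $194,320 / 19,432 machine-hours = $10 per machine-hour.
Year 1: 5,929 × $10 = $59,290. Book value $168,930.
Year 2: 3,620 × $10 = $36,200. Book value $132,730.
Accumulated through year 2 = $228,220 − $132,730 = $95,490.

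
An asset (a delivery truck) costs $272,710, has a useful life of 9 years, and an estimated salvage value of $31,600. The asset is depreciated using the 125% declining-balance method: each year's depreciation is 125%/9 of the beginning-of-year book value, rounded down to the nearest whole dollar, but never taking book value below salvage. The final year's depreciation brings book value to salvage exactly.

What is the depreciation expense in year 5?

Depreciable base = $272,710 − $31,600 = $241,110.
Year 1: ⌊$272,710 × 125%/9⌋ = $37,876. Book value $234,834.
Year 2: ⌊$234,834 × 125%/9⌋ = $32,615. Book value $202,219.
Year 3: ⌊$202,219 × 125%/9⌋ = $28,085. Book value $174,134.
Year 4: ⌊$174,134 × 125%/9⌋ = $24,185. Book value $149,949.
Year 5: ⌊$149,949 × 125%/9⌋ = $20,826. Book value $129,123.

$20,826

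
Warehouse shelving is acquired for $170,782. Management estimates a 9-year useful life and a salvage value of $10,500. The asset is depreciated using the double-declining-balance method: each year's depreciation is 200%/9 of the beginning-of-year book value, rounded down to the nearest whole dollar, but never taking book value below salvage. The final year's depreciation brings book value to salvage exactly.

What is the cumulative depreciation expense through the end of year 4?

$108,283

Depreciable base = $170,782 − $10,500 = $160,282.
Year 1: ⌊$170,782 × 200%/9⌋ = $37,951. Book value $132,831.
Year 2: ⌊$132,831 × 200%/9⌋ = $29,518. Book value $103,313.
Year 3: ⌊$103,313 × 200%/9⌋ = $22,958. Book value $80,355.
Year 4: ⌊$80,355 × 200%/9⌋ = $17,856. Book value $62,499.
Accumulated through year 4 = $170,782 − $62,499 = $108,283.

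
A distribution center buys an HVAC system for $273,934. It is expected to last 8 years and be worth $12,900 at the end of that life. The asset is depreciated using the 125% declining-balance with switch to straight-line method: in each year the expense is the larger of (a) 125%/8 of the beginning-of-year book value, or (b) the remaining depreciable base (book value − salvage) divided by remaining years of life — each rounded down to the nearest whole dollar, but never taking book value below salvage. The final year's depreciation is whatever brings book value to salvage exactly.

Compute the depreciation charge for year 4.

Depreciable base = $273,934 − $12,900 = $261,034.
Year 1: DB = ⌊$273,934 × 125%/8⌋ = $42,802; SL = ⌊$261,034/8⌋ = $32,629 → take DB $42,802. Book value $231,132.
Year 2: DB = ⌊$231,132 × 125%/8⌋ = $36,114; SL = ⌊$218,232/7⌋ = $31,176 → take DB $36,114. Book value $195,018.
Year 3: DB = ⌊$195,018 × 125%/8⌋ = $30,471; SL = ⌊$182,118/6⌋ = $30,353 → take DB $30,471. Book value $164,547.
Year 4: DB = ⌊$164,547 × 125%/8⌋ = $25,710; SL = ⌊$151,647/5⌋ = $30,329 → take SL $30,329. Book value $134,218.

$30,329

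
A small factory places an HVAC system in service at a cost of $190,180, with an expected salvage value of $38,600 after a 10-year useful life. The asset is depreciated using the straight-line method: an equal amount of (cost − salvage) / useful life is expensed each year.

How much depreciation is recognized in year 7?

$15,158

Depreciable base = $190,180 − $38,600 = $151,580.
Annual expense = $151,580 / 10 = $15,158.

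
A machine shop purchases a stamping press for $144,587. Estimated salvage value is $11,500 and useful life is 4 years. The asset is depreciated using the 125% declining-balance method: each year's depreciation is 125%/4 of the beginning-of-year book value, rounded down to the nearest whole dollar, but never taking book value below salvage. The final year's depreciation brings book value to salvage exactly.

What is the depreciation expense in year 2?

Depreciable base = $144,587 − $11,500 = $133,087.
Year 1: ⌊$144,587 × 125%/4⌋ = $45,183. Book value $99,404.
Year 2: ⌊$99,404 × 125%/4⌋ = $31,063. Book value $68,341.

$31,063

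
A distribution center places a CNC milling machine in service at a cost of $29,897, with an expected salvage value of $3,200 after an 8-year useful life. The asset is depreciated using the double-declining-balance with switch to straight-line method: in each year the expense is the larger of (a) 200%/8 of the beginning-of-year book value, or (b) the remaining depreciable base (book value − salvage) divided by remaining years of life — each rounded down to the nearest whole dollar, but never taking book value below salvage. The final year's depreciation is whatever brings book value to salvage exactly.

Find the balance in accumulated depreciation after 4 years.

$20,436

Depreciable base = $29,897 − $3,200 = $26,697.
Year 1: DB = ⌊$29,897 × 200%/8⌋ = $7,474; SL = ⌊$26,697/8⌋ = $3,337 → take DB $7,474. Book value $22,423.
Year 2: DB = ⌊$22,423 × 200%/8⌋ = $5,605; SL = ⌊$19,223/7⌋ = $2,746 → take DB $5,605. Book value $16,818.
Year 3: DB = ⌊$16,818 × 200%/8⌋ = $4,204; SL = ⌊$13,618/6⌋ = $2,269 → take DB $4,204. Book value $12,614.
Year 4: DB = ⌊$12,614 × 200%/8⌋ = $3,153; SL = ⌊$9,414/5⌋ = $1,882 → take DB $3,153. Book value $9,461.
Accumulated through year 4 = $29,897 − $9,461 = $20,436.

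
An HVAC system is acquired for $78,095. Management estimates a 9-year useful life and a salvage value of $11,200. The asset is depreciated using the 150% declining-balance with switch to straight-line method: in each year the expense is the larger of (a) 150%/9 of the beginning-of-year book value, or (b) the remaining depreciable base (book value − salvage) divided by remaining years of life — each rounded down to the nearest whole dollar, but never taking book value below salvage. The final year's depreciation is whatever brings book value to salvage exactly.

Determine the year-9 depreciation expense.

Depreciable base = $78,095 − $11,200 = $66,895.
Year 1: DB = ⌊$78,095 × 150%/9⌋ = $13,015; SL = ⌊$66,895/9⌋ = $7,432 → take DB $13,015. Book value $65,080.
Year 2: DB = ⌊$65,080 × 150%/9⌋ = $10,846; SL = ⌊$53,880/8⌋ = $6,735 → take DB $10,846. Book value $54,234.
Year 3: DB = ⌊$54,234 × 150%/9⌋ = $9,039; SL = ⌊$43,034/7⌋ = $6,147 → take DB $9,039. Book value $45,195.
Year 4: DB = ⌊$45,195 × 150%/9⌋ = $7,532; SL = ⌊$33,995/6⌋ = $5,665 → take DB $7,532. Book value $37,663.
Year 5: DB = ⌊$37,663 × 150%/9⌋ = $6,277; SL = ⌊$26,463/5⌋ = $5,292 → take DB $6,277. Book value $31,386.
Year 6: DB = ⌊$31,386 × 150%/9⌋ = $5,231; SL = ⌊$20,186/4⌋ = $5,046 → take DB $5,231. Book value $26,155.
Year 7: DB = ⌊$26,155 × 150%/9⌋ = $4,359; SL = ⌊$14,955/3⌋ = $4,985 → take SL $4,985. Book value $21,170.
Year 8: DB = ⌊$21,170 × 150%/9⌋ = $3,528; SL = ⌊$9,970/2⌋ = $4,985 → take SL $4,985. Book value $16,185.
Year 9 (final): $16,185 − $11,200 = $4,985. Book value $11,200.

$4,985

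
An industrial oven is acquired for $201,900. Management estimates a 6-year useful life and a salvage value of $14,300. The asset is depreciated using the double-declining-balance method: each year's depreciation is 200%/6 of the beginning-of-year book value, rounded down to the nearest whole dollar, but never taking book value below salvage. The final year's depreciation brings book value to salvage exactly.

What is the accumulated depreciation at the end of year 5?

$175,312

Depreciable base = $201,900 − $14,300 = $187,600.
Year 1: ⌊$201,900 × 200%/6⌋ = $67,300. Book value $134,600.
Year 2: ⌊$134,600 × 200%/6⌋ = $44,866. Book value $89,734.
Year 3: ⌊$89,734 × 200%/6⌋ = $29,911. Book value $59,823.
Year 4: ⌊$59,823 × 200%/6⌋ = $19,941. Book value $39,882.
Year 5: ⌊$39,882 × 200%/6⌋ = $13,294. Book value $26,588.
Accumulated through year 5 = $201,900 − $26,588 = $175,312.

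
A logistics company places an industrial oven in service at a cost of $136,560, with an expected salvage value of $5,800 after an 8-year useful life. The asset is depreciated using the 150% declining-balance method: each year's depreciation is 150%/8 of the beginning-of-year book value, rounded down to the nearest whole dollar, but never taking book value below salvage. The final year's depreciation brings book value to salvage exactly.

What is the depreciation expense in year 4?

Depreciable base = $136,560 − $5,800 = $130,760.
Year 1: ⌊$136,560 × 150%/8⌋ = $25,605. Book value $110,955.
Year 2: ⌊$110,955 × 150%/8⌋ = $20,804. Book value $90,151.
Year 3: ⌊$90,151 × 150%/8⌋ = $16,903. Book value $73,248.
Year 4: ⌊$73,248 × 150%/8⌋ = $13,734. Book value $59,514.

$13,734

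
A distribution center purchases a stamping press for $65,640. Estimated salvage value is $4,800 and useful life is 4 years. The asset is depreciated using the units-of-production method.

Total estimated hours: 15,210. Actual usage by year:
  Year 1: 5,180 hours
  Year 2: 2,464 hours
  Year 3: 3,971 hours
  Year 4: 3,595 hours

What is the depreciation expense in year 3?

Depreciable base = $65,640 − $4,800 = $60,840.
Rate = $60,840 / 15,210 hours = $4 per hour.
Year 1: 5,180 × $4 = $20,720. Book value $44,920.
Year 2: 2,464 × $4 = $9,856. Book value $35,064.
Year 3: 3,971 × $4 = $15,884. Book value $19,180.

$15,884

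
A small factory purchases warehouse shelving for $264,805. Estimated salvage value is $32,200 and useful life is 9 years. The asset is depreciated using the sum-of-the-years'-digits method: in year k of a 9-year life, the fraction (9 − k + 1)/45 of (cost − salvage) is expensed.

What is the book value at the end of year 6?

Depreciable base = $264,805 − $32,200 = $232,605.
Sum of the years' digits = 9+8+7+6+5+4+3+2+1 = 45.
Year 1: $232,605 × 9/45 = $46,521. Book value $218,284.
Year 2: $232,605 × 8/45 = $41,352. Book value $176,932.
Year 3: $232,605 × 7/45 = $36,183. Book value $140,749.
Year 4: $232,605 × 6/45 = $31,014. Book value $109,735.
Year 5: $232,605 × 5/45 = $25,845. Book value $83,890.
Year 6: $232,605 × 4/45 = $20,676. Book value $63,214.

$63,214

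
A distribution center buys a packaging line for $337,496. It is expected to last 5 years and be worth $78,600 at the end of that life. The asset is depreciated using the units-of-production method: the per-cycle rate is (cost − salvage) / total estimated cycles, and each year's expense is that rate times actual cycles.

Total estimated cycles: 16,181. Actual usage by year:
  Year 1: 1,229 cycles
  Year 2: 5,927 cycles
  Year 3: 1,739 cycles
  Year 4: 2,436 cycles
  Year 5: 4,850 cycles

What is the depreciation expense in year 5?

$77,600

Depreciable base = $337,496 − $78,600 = $258,896.
Rate = $258,896 / 16,181 cycles = $16 per cycle.
Year 1: 1,229 × $16 = $19,664. Book value $317,832.
Year 2: 5,927 × $16 = $94,832. Book value $223,000.
Year 3: 1,739 × $16 = $27,824. Book value $195,176.
Year 4: 2,436 × $16 = $38,976. Book value $156,200.
Year 5: 4,850 × $16 = $77,600. Book value $78,600.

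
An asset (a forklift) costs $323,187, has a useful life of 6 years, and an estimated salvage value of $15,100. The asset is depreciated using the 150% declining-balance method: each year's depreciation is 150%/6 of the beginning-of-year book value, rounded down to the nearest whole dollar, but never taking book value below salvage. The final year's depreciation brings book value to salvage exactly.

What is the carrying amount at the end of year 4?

Depreciable base = $323,187 − $15,100 = $308,087.
Year 1: ⌊$323,187 × 150%/6⌋ = $80,796. Book value $242,391.
Year 2: ⌊$242,391 × 150%/6⌋ = $60,597. Book value $181,794.
Year 3: ⌊$181,794 × 150%/6⌋ = $45,448. Book value $136,346.
Year 4: ⌊$136,346 × 150%/6⌋ = $34,086. Book value $102,260.

$102,260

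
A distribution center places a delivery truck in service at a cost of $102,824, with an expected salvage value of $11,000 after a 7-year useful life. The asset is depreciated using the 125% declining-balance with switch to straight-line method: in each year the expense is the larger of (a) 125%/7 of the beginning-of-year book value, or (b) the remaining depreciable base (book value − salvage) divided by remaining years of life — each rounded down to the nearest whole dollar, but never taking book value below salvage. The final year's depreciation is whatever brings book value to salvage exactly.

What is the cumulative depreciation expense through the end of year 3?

Depreciable base = $102,824 − $11,000 = $91,824.
Year 1: DB = ⌊$102,824 × 125%/7⌋ = $18,361; SL = ⌊$91,824/7⌋ = $13,117 → take DB $18,361. Book value $84,463.
Year 2: DB = ⌊$84,463 × 125%/7⌋ = $15,082; SL = ⌊$73,463/6⌋ = $12,243 → take DB $15,082. Book value $69,381.
Year 3: DB = ⌊$69,381 × 125%/7⌋ = $12,389; SL = ⌊$58,381/5⌋ = $11,676 → take DB $12,389. Book value $56,992.
Accumulated through year 3 = $102,824 − $56,992 = $45,832.

$45,832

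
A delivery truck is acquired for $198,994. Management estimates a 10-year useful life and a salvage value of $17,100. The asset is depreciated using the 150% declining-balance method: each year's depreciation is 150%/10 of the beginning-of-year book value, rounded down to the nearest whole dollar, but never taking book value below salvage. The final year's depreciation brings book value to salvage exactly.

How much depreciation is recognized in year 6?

$13,244

Depreciable base = $198,994 − $17,100 = $181,894.
Year 1: ⌊$198,994 × 150%/10⌋ = $29,849. Book value $169,145.
Year 2: ⌊$169,145 × 150%/10⌋ = $25,371. Book value $143,774.
Year 3: ⌊$143,774 × 150%/10⌋ = $21,566. Book value $122,208.
Year 4: ⌊$122,208 × 150%/10⌋ = $18,331. Book value $103,877.
Year 5: ⌊$103,877 × 150%/10⌋ = $15,581. Book value $88,296.
Year 6: ⌊$88,296 × 150%/10⌋ = $13,244. Book value $75,052.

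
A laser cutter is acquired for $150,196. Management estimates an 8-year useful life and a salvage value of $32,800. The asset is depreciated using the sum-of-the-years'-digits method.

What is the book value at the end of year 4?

Depreciable base = $150,196 − $32,800 = $117,396.
Sum of the years' digits = 8+7+6+5+4+3+2+1 = 36.
Year 1: $117,396 × 8/36 = $26,088. Book value $124,108.
Year 2: $117,396 × 7/36 = $22,827. Book value $101,281.
Year 3: $117,396 × 6/36 = $19,566. Book value $81,715.
Year 4: $117,396 × 5/36 = $16,305. Book value $65,410.

$65,410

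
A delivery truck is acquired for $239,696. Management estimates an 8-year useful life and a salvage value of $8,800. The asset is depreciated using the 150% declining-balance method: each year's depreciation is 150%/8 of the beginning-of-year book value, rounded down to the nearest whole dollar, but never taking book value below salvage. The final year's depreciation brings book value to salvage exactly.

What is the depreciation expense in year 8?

Depreciable base = $239,696 − $8,800 = $230,896.
Year 1: ⌊$239,696 × 150%/8⌋ = $44,943. Book value $194,753.
Year 2: ⌊$194,753 × 150%/8⌋ = $36,516. Book value $158,237.
Year 3: ⌊$158,237 × 150%/8⌋ = $29,669. Book value $128,568.
Year 4: ⌊$128,568 × 150%/8⌋ = $24,106. Book value $104,462.
Year 5: ⌊$104,462 × 150%/8⌋ = $19,586. Book value $84,876.
Year 6: ⌊$84,876 × 150%/8⌋ = $15,914. Book value $68,962.
Year 7: ⌊$68,962 × 150%/8⌋ = $12,930. Book value $56,032.
Year 8 (final): $56,032 − $8,800 = $47,232. Book value $8,800.

$47,232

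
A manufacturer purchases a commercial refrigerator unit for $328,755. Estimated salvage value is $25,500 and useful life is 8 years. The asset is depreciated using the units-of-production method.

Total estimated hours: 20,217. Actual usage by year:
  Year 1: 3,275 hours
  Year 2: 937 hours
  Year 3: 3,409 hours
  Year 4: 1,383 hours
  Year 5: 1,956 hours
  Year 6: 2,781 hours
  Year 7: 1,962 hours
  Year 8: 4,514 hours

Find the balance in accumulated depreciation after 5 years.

$164,400

Depreciable base = $328,755 − $25,500 = $303,255.
Rate = $303,255 / 20,217 hours = $15 per hour.
Year 1: 3,275 × $15 = $49,125. Book value $279,630.
Year 2: 937 × $15 = $14,055. Book value $265,575.
Year 3: 3,409 × $15 = $51,135. Book value $214,440.
Year 4: 1,383 × $15 = $20,745. Book value $193,695.
Year 5: 1,956 × $15 = $29,340. Book value $164,355.
Accumulated through year 5 = $328,755 − $164,355 = $164,400.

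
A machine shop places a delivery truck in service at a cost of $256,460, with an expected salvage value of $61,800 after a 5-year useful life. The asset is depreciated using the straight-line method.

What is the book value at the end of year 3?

Depreciable base = $256,460 − $61,800 = $194,660.
Annual expense = $194,660 / 5 = $38,932.
End of year 1: book value $217,528.
End of year 2: book value $178,596.
End of year 3: book value $139,664.

$139,664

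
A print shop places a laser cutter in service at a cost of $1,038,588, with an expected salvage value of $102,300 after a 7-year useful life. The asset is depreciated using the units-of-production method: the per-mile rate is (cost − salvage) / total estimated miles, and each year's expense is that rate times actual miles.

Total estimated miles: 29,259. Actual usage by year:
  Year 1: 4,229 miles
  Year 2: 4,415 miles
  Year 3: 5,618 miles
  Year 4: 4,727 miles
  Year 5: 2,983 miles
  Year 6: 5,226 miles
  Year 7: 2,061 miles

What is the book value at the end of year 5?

Depreciable base = $1,038,588 − $102,300 = $936,288.
Rate = $936,288 / 29,259 miles = $32 per mile.
Year 1: 4,229 × $32 = $135,328. Book value $903,260.
Year 2: 4,415 × $32 = $141,280. Book value $761,980.
Year 3: 5,618 × $32 = $179,776. Book value $582,204.
Year 4: 4,727 × $32 = $151,264. Book value $430,940.
Year 5: 2,983 × $32 = $95,456. Book value $335,484.

$335,484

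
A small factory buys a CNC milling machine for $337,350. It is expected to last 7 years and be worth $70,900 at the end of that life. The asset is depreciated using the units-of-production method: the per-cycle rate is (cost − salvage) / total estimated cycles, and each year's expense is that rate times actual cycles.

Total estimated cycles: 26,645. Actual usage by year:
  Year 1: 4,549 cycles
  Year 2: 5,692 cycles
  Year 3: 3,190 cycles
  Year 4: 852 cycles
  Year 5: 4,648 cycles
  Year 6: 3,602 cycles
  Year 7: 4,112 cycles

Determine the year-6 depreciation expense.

$36,020

Depreciable base = $337,350 − $70,900 = $266,450.
Rate = $266,450 / 26,645 cycles = $10 per cycle.
Year 1: 4,549 × $10 = $45,490. Book value $291,860.
Year 2: 5,692 × $10 = $56,920. Book value $234,940.
Year 3: 3,190 × $10 = $31,900. Book value $203,040.
Year 4: 852 × $10 = $8,520. Book value $194,520.
Year 5: 4,648 × $10 = $46,480. Book value $148,040.
Year 6: 3,602 × $10 = $36,020. Book value $112,020.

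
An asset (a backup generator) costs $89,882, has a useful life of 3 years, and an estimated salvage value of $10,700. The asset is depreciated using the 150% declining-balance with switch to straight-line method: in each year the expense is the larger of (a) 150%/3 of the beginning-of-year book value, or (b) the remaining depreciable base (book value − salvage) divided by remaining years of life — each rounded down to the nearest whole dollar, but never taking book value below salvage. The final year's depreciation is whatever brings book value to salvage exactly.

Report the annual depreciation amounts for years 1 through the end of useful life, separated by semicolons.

$44,941; $22,470; $11,771

Depreciable base = $89,882 − $10,700 = $79,182.
Year 1: DB = ⌊$89,882 × 150%/3⌋ = $44,941; SL = ⌊$79,182/3⌋ = $26,394 → take DB $44,941. Book value $44,941.
Year 2: DB = ⌊$44,941 × 150%/3⌋ = $22,470; SL = ⌊$34,241/2⌋ = $17,120 → take DB $22,470. Book value $22,471.
Year 3 (final): $22,471 − $10,700 = $11,771. Book value $10,700.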